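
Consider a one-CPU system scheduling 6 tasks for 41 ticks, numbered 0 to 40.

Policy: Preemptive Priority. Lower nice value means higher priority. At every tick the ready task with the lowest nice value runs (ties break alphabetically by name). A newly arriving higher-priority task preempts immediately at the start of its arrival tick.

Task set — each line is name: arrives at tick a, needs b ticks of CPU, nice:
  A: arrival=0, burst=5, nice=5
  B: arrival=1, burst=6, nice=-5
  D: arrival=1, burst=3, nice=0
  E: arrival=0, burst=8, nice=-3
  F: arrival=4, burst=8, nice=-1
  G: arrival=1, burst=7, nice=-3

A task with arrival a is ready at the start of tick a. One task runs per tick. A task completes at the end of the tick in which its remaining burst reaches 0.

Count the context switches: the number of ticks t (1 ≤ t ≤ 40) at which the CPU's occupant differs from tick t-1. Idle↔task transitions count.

context switches = 7

t=0: ready={A,E} → run E
t=1: ready={A,B,D,E,G} → run B
t=2: ready={A,B,D,E,G} → run B
t=3: ready={A,B,D,E,G} → run B
t=4: ready={A,B,D,E,F,G} → run B
t=5: ready={A,B,D,E,F,G} → run B
t=6: ready={A,B,D,E,F,G} → run B
t=7: ready={A,D,E,F,G} → run E
t=8: ready={A,D,E,F,G} → run E
t=9: ready={A,D,E,F,G} → run E
t=10: ready={A,D,E,F,G} → run E
t=11: ready={A,D,E,F,G} → run E
t=12: ready={A,D,E,F,G} → run E
t=13: ready={A,D,E,F,G} → run E
t=14: ready={A,D,F,G} → run G
t=15: ready={A,D,F,G} → run G
t=16: ready={A,D,F,G} → run G
t=17: ready={A,D,F,G} → run G
t=18: ready={A,D,F,G} → run G
t=19: ready={A,D,F,G} → run G
t=20: ready={A,D,F,G} → run G
t=21: ready={A,D,F} → run F
t=22: ready={A,D,F} → run F
t=23: ready={A,D,F} → run F
t=24: ready={A,D,F} → run F
t=25: ready={A,D,F} → run F
t=26: ready={A,D,F} → run F
t=27: ready={A,D,F} → run F
t=28: ready={A,D,F} → run F
t=29: ready={A,D} → run D
t=30: ready={A,D} → run D
t=31: ready={A,D} → run D
t=32: ready={A} → run A
t=33: ready={A} → run A
t=34: ready={A} → run A
t=35: ready={A} → run A
t=36: ready={A} → run A
t=37: (idle)
t=38: (idle)
t=39: (idle)
t=40: (idle)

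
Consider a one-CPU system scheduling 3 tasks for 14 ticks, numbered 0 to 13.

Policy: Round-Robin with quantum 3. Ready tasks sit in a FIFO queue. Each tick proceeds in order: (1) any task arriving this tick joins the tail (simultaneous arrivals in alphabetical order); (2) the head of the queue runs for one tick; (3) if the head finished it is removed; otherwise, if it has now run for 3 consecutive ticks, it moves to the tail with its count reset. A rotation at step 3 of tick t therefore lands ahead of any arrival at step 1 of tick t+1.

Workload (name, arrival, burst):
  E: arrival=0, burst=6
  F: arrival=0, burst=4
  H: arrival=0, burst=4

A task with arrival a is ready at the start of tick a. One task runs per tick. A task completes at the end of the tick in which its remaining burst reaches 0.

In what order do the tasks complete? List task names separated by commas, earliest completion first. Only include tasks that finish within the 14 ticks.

t=0: queue=[E,F,H] q_used=0 → run E
t=1: queue=[E,F,H] q_used=1 → run E
t=2: queue=[E,F,H] q_used=2 → run E
t=3: queue=[F,H,E] q_used=0 → run F
t=4: queue=[F,H,E] q_used=1 → run F
t=5: queue=[F,H,E] q_used=2 → run F
t=6: queue=[H,E,F] q_used=0 → run H
t=7: queue=[H,E,F] q_used=1 → run H
t=8: queue=[H,E,F] q_used=2 → run H
t=9: queue=[E,F,H] q_used=0 → run E
t=10: queue=[E,F,H] q_used=1 → run E
t=11: queue=[E,F,H] q_used=2 → run E
t=12: queue=[F,H] q_used=0 → run F
t=13: queue=[H] q_used=0 → run H

completion order = E, F, H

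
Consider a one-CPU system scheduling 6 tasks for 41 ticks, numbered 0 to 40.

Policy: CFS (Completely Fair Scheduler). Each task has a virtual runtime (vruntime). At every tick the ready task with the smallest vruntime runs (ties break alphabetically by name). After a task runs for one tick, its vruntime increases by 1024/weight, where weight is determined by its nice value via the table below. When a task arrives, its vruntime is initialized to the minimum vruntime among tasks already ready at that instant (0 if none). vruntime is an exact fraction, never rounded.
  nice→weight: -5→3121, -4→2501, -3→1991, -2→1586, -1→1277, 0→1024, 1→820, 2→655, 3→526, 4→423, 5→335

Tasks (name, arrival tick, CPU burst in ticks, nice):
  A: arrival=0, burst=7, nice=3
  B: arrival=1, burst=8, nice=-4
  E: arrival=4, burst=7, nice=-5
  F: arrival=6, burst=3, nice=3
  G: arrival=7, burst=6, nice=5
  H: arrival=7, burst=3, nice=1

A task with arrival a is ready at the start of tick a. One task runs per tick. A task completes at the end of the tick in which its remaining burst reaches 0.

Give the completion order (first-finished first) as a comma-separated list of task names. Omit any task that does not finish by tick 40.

completion order = E, B, H, F, A, G

t=0: vr[A=0] → run A
t=1: vr[A=512/263 B=512/263] → run A
t=2: vr[A=1024/263 B=512/263] → run B
t=3: vr[A=1024/263 B=1549824/657763] → run B
t=4: vr[A=1024/263 B=1819136/657763 E=1819136/657763] → run B
t=5: vr[A=1024/263 B=2088448/657763 E=1819136/657763] → run E
t=6: vr[A=1024/263 B=2088448/657763 E=6351072768/2052878323 F=6351072768/2052878323] → run E
t=7: vr[A=1024/263 B=2088448/657763 E=7024622080/2052878323 F=6351072768/2052878323 G=6351072768/2052878323 H=6351072768/2052878323] → run F
t=8: vr[A=1024/263 B=2088448/657763 E=7024622080/2052878323 F=10347550720/2052878323 G=6351072768/2052878323 H=6351072768/2052878323] → run G
t=9: vr[A=1024/263 B=2088448/657763 E=7024622080/2052878323 F=10347550720/2052878323 G=4229756780032/687714238205 H=6351072768/2052878323] → run H
t=10: vr[A=1024/263 B=2088448/657763 E=7024622080/2052878323 F=10347550720/2052878323 G=4229756780032/687714238205 H=44573335808/10264391615] → run B
t=11: vr[A=1024/263 B=2357760/657763 E=7024622080/2052878323 F=10347550720/2052878323 G=4229756780032/687714238205 H=44573335808/10264391615] → run E
t=12: vr[A=1024/263 B=2357760/657763 E=7698171392/2052878323 F=10347550720/2052878323 G=4229756780032/687714238205 H=44573335808/10264391615] → run B
t=13: vr[A=1024/263 B=2627072/657763 E=7698171392/2052878323 F=10347550720/2052878323 G=4229756780032/687714238205 H=44573335808/10264391615] → run E
t=14: vr[A=1024/263 B=2627072/657763 E=8371720704/2052878323 F=10347550720/2052878323 G=4229756780032/687714238205 H=44573335808/10264391615] → run A
t=15: vr[A=1536/263 B=2627072/657763 E=8371720704/2052878323 F=10347550720/2052878323 G=4229756780032/687714238205 H=44573335808/10264391615] → run B
t=16: vr[A=1536/263 B=2896384/657763 E=8371720704/2052878323 F=10347550720/2052878323 G=4229756780032/687714238205 H=44573335808/10264391615] → run E
t=17: vr[A=1536/263 B=2896384/657763 E=9045270016/2052878323 F=10347550720/2052878323 G=4229756780032/687714238205 H=44573335808/10264391615] → run H
t=18: vr[A=1536/263 B=2896384/657763 E=9045270016/2052878323 F=10347550720/2052878323 G=4229756780032/687714238205 H=57391307776/10264391615] → run B
t=19: vr[A=1536/263 B=3165696/657763 E=9045270016/2052878323 F=10347550720/2052878323 G=4229756780032/687714238205 H=57391307776/10264391615] → run E
t=20: vr[A=1536/263 B=3165696/657763 E=9718819328/2052878323 F=10347550720/2052878323 G=4229756780032/687714238205 H=57391307776/10264391615] → run E
t=21: vr[A=1536/263 B=3165696/657763 F=10347550720/2052878323 G=4229756780032/687714238205 H=57391307776/10264391615] → run B
t=22: vr[A=1536/263 F=10347550720/2052878323 G=4229756780032/687714238205 H=57391307776/10264391615] → run F
t=23: vr[A=1536/263 F=14344028672/2052878323 G=4229756780032/687714238205 H=57391307776/10264391615] → run H
t=24: vr[A=1536/263 F=14344028672/2052878323 G=4229756780032/687714238205] → run A
t=25: vr[A=2048/263 F=14344028672/2052878323 G=4229756780032/687714238205] → run G
t=26: vr[A=2048/263 F=14344028672/2052878323 G=6331904182784/687714238205] → run F
t=27: vr[A=2048/263 G=6331904182784/687714238205] → run A
t=28: vr[A=2560/263 G=6331904182784/687714238205] → run G
t=29: vr[A=2560/263 G=8434051585536/687714238205] → run A
t=30: vr[A=3072/263 G=8434051585536/687714238205] → run A
t=31: vr[G=8434051585536/687714238205] → run G
t=32: vr[G=10536198988288/687714238205] → run G
t=33: vr[G=2527669278208/137542847641] → run G
t=34: (idle)
t=35: (idle)
t=36: (idle)
t=37: (idle)
t=38: (idle)
t=39: (idle)
t=40: (idle)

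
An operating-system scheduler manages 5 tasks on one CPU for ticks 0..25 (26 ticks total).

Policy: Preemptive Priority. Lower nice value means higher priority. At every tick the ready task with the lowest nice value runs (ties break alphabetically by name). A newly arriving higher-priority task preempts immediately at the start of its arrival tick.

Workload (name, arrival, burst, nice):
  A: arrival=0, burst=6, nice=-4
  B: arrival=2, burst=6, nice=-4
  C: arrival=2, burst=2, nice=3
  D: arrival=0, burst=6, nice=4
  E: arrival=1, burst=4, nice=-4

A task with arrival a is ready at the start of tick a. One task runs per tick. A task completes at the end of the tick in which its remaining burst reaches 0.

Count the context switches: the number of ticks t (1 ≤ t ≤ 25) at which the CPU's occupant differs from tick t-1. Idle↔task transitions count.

t=0: ready={A,D} → run A
t=1: ready={A,D,E} → run A
t=2: ready={A,B,C,D,E} → run A
t=3: ready={A,B,C,D,E} → run A
t=4: ready={A,B,C,D,E} → run A
t=5: ready={A,B,C,D,E} → run A
t=6: ready={B,C,D,E} → run B
t=7: ready={B,C,D,E} → run B
t=8: ready={B,C,D,E} → run B
t=9: ready={B,C,D,E} → run B
t=10: ready={B,C,D,E} → run B
t=11: ready={B,C,D,E} → run B
t=12: ready={C,D,E} → run E
t=13: ready={C,D,E} → run E
t=14: ready={C,D,E} → run E
t=15: ready={C,D,E} → run E
t=16: ready={C,D} → run C
t=17: ready={C,D} → run C
t=18: ready={D} → run D
t=19: ready={D} → run D
t=20: ready={D} → run D
t=21: ready={D} → run D
t=22: ready={D} → run D
t=23: ready={D} → run D
t=24: (idle)
t=25: (idle)

context switches = 5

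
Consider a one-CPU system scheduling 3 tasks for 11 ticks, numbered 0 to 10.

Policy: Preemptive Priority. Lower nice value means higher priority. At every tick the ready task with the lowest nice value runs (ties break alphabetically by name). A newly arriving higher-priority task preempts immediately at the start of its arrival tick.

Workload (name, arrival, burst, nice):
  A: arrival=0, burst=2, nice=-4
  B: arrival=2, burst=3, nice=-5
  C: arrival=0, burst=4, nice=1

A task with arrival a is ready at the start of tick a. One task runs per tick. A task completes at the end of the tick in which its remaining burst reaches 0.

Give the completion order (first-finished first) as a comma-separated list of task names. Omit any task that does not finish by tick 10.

completion order = A, B, C

t=0: ready={A,C} → run A
t=1: ready={A,C} → run A
t=2: ready={B,C} → run B
t=3: ready={B,C} → run B
t=4: ready={B,C} → run B
t=5: ready={C} → run C
t=6: ready={C} → run C
t=7: ready={C} → run C
t=8: ready={C} → run C
t=9: (idle)
t=10: (idle)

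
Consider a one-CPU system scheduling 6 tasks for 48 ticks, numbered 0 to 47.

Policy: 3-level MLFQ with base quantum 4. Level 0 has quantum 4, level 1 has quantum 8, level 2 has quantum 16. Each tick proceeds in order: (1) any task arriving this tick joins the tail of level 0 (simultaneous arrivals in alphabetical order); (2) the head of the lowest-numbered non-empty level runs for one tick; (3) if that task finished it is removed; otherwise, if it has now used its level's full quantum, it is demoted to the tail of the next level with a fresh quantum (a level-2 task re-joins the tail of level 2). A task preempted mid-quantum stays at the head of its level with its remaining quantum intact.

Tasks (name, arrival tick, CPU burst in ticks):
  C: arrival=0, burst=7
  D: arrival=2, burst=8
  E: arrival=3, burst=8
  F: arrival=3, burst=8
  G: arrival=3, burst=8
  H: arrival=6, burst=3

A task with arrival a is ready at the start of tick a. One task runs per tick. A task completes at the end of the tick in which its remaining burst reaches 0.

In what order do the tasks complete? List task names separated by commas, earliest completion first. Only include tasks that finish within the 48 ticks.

t=0: L0/L1/L2 = C/-/- → run C
t=1: L0/L1/L2 = C/-/- → run C
t=2: L0/L1/L2 = CD/-/- → run C
t=3: L0/L1/L2 = CDEFG/-/- → run C
t=4: L0/L1/L2 = DEFG/C/- → run D
t=5: L0/L1/L2 = DEFG/C/- → run D
t=6: L0/L1/L2 = DEFGH/C/- → run D
t=7: L0/L1/L2 = DEFGH/C/- → run D
t=8: L0/L1/L2 = EFGH/CD/- → run E
t=9: L0/L1/L2 = EFGH/CD/- → run E
t=10: L0/L1/L2 = EFGH/CD/- → run E
t=11: L0/L1/L2 = EFGH/CD/- → run E
t=12: L0/L1/L2 = FGH/CDE/- → run F
t=13: L0/L1/L2 = FGH/CDE/- → run F
t=14: L0/L1/L2 = FGH/CDE/- → run F
t=15: L0/L1/L2 = FGH/CDE/- → run F
t=16: L0/L1/L2 = GH/CDEF/- → run G
t=17: L0/L1/L2 = GH/CDEF/- → run G
t=18: L0/L1/L2 = GH/CDEF/- → run G
t=19: L0/L1/L2 = GH/CDEF/- → run G
t=20: L0/L1/L2 = H/CDEFG/- → run H
t=21: L0/L1/L2 = H/CDEFG/- → run H
t=22: L0/L1/L2 = H/CDEFG/- → run H
t=23: L0/L1/L2 = -/CDEFG/- → run C
t=24: L0/L1/L2 = -/CDEFG/- → run C
t=25: L0/L1/L2 = -/CDEFG/- → run C
t=26: L0/L1/L2 = -/DEFG/- → run D
t=27: L0/L1/L2 = -/DEFG/- → run D
t=28: L0/L1/L2 = -/DEFG/- → run D
t=29: L0/L1/L2 = -/DEFG/- → run D
t=30: L0/L1/L2 = -/EFG/- → run E
t=31: L0/L1/L2 = -/EFG/- → run E
t=32: L0/L1/L2 = -/EFG/- → run E
t=33: L0/L1/L2 = -/EFG/- → run E
t=34: L0/L1/L2 = -/FG/- → run F
t=35: L0/L1/L2 = -/FG/- → run F
t=36: L0/L1/L2 = -/FG/- → run F
t=37: L0/L1/L2 = -/FG/- → run F
t=38: L0/L1/L2 = -/G/- → run G
t=39: L0/L1/L2 = -/G/- → run G
t=40: L0/L1/L2 = -/G/- → run G
t=41: L0/L1/L2 = -/G/- → run G
t=42: (idle)
t=43: (idle)
t=44: (idle)
t=45: (idle)
t=46: (idle)
t=47: (idle)

completion order = H, C, D, E, F, G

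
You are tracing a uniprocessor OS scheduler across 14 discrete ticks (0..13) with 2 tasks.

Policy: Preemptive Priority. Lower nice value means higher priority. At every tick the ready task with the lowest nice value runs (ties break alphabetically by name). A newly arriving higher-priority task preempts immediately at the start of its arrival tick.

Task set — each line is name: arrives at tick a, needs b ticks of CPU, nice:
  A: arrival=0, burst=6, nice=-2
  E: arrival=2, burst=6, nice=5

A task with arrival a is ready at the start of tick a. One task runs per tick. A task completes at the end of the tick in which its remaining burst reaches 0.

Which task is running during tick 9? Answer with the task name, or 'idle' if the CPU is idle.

t=0: ready={A} → run A
t=1: ready={A} → run A
t=2: ready={A,E} → run A
t=3: ready={A,E} → run A
t=4: ready={A,E} → run A
t=5: ready={A,E} → run A
t=6: ready={E} → run E
t=7: ready={E} → run E
t=8: ready={E} → run E
t=9: ready={E} → run E
t=10: ready={E} → run E
t=11: ready={E} → run E
t=12: (idle)
t=13: (idle)

running at tick 9 = E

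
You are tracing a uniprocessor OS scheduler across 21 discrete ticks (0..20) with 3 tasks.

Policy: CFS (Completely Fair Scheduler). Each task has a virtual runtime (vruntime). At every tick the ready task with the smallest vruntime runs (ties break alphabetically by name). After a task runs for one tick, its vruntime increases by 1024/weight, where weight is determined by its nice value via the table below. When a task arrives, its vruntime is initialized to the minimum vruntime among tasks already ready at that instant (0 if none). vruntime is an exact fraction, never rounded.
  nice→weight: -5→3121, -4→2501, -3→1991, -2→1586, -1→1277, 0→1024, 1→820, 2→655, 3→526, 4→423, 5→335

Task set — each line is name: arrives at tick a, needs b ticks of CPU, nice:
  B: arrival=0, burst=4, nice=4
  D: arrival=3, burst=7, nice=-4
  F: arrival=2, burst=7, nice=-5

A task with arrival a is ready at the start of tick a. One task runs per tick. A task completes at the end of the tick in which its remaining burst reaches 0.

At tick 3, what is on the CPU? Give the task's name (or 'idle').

t=0: vr[B=0] → run B
t=1: vr[B=1024/423] → run B
t=2: vr[B=2048/423 F=2048/423] → run B
t=3: vr[B=1024/141 D=2048/423 F=2048/423] → run D
t=4: vr[B=1024/141 D=5555200/1057923 F=2048/423] → run F
t=5: vr[B=1024/141 D=5555200/1057923 F=6824960/1320183] → run F
t=6: vr[B=1024/141 D=5555200/1057923 F=7258112/1320183] → run D
t=7: vr[B=1024/141 D=5988352/1057923 F=7258112/1320183] → run F
t=8: vr[B=1024/141 D=5988352/1057923 F=7691264/1320183] → run D
t=9: vr[B=1024/141 D=6421504/1057923 F=7691264/1320183] → run F
t=10: vr[B=1024/141 D=6421504/1057923 F=8124416/1320183] → run D
t=11: vr[B=1024/141 D=6854656/1057923 F=8124416/1320183] → run F
t=12: vr[B=1024/141 D=6854656/1057923 F=8557568/1320183] → run D
t=13: vr[B=1024/141 D=7287808/1057923 F=8557568/1320183] → run F
t=14: vr[B=1024/141 D=7287808/1057923 F=8990720/1320183] → run F
t=15: vr[B=1024/141 D=7287808/1057923] → run D
t=16: vr[B=1024/141 D=7720960/1057923] → run B
t=17: vr[D=7720960/1057923] → run D
t=18: (idle)
t=19: (idle)
t=20: (idle)

running at tick 3 = D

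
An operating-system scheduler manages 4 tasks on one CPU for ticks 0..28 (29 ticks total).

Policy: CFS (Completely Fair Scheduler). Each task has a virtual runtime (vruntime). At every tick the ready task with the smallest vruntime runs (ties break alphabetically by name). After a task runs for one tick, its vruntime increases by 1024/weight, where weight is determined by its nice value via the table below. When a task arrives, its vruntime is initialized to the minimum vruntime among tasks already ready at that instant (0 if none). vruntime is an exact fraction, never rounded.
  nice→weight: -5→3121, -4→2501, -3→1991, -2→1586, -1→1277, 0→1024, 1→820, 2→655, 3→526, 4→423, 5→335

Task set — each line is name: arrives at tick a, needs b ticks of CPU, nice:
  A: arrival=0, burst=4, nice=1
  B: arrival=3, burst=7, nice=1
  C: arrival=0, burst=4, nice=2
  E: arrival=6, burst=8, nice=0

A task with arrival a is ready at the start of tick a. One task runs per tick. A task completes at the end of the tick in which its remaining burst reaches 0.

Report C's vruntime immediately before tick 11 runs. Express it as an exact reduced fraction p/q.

t=0: vr[A=0 C=0] → run A
t=1: vr[A=256/205 C=0] → run C
t=2: vr[A=256/205 C=1024/655] → run A
t=3: vr[A=512/205 B=1024/655 C=1024/655] → run B
t=4: vr[A=512/205 B=15104/5371 C=1024/655] → run C
t=5: vr[A=512/205 B=15104/5371 C=2048/655] → run A
t=6: vr[A=768/205 B=15104/5371 C=2048/655 E=15104/5371] → run B
t=7: vr[A=768/205 B=109056/26855 C=2048/655 E=15104/5371] → run E
t=8: vr[A=768/205 B=109056/26855 C=2048/655 E=20475/5371] → run C
t=9: vr[A=768/205 B=109056/26855 C=3072/655 E=20475/5371] → run A
t=10: vr[B=109056/26855 C=3072/655 E=20475/5371] → run E
t=11: vr[B=109056/26855 C=3072/655 E=25846/5371] → run B
t=12: vr[B=142592/26855 C=3072/655 E=25846/5371] → run C
t=13: vr[B=142592/26855 E=25846/5371] → run E
t=14: vr[B=142592/26855 E=31217/5371] → run B
t=15: vr[B=176128/26855 E=31217/5371] → run E
t=16: vr[B=176128/26855 E=36588/5371] → run B
t=17: vr[B=209664/26855 E=36588/5371] → run E
t=18: vr[B=209664/26855 E=41959/5371] → run B
t=19: vr[B=48640/5371 E=41959/5371] → run E
t=20: vr[B=48640/5371 E=47330/5371] → run E
t=21: vr[B=48640/5371 E=52701/5371] → run B
t=22: vr[E=52701/5371] → run E
t=23: (idle)
t=24: (idle)
t=25: (idle)
t=26: (idle)
t=27: (idle)
t=28: (idle)

vruntime(C, start of tick 11) = 3072/655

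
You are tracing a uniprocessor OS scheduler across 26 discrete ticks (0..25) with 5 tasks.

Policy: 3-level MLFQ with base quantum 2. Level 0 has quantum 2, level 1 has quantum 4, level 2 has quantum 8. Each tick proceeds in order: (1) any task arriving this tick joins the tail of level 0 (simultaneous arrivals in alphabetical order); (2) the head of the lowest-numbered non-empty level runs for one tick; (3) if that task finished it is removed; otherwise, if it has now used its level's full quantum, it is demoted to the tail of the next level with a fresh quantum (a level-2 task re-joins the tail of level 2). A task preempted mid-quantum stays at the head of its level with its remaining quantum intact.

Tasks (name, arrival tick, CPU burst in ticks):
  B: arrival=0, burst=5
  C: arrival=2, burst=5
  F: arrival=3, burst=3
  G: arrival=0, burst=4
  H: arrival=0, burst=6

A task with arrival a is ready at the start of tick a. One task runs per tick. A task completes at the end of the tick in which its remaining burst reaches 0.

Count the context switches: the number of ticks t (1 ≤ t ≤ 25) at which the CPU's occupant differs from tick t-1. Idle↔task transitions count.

context switches = 10

t=0: L0/L1/L2 = BGH/-/- → run B
t=1: L0/L1/L2 = BGH/-/- → run B
t=2: L0/L1/L2 = GHC/B/- → run G
t=3: L0/L1/L2 = GHCF/B/- → run G
t=4: L0/L1/L2 = HCF/BG/- → run H
t=5: L0/L1/L2 = HCF/BG/- → run H
t=6: L0/L1/L2 = CF/BGH/- → run C
t=7: L0/L1/L2 = CF/BGH/- → run C
t=8: L0/L1/L2 = F/BGHC/- → run F
t=9: L0/L1/L2 = F/BGHC/- → run F
t=10: L0/L1/L2 = -/BGHCF/- → run B
t=11: L0/L1/L2 = -/BGHCF/- → run B
t=12: L0/L1/L2 = -/BGHCF/- → run B
t=13: L0/L1/L2 = -/GHCF/- → run G
t=14: L0/L1/L2 = -/GHCF/- → run G
t=15: L0/L1/L2 = -/HCF/- → run H
t=16: L0/L1/L2 = -/HCF/- → run H
t=17: L0/L1/L2 = -/HCF/- → run H
t=18: L0/L1/L2 = -/HCF/- → run H
t=19: L0/L1/L2 = -/CF/- → run C
t=20: L0/L1/L2 = -/CF/- → run C
t=21: L0/L1/L2 = -/CF/- → run C
t=22: L0/L1/L2 = -/F/- → run F
t=23: (idle)
t=24: (idle)
t=25: (idle)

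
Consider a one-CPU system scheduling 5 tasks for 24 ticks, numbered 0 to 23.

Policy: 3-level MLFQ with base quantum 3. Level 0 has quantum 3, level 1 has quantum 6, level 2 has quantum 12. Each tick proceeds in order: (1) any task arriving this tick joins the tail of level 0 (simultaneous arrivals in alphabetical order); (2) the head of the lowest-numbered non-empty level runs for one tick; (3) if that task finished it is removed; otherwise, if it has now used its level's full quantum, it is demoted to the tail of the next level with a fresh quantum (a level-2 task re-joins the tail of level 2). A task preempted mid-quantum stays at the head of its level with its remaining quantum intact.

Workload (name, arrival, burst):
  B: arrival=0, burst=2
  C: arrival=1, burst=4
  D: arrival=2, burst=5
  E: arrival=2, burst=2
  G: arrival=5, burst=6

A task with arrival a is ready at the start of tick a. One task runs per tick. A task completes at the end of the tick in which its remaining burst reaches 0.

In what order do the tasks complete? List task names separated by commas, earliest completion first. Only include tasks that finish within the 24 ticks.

completion order = B, E, C, D, G

t=0: L0/L1/L2 = B/-/- → run B
t=1: L0/L1/L2 = BC/-/- → run B
t=2: L0/L1/L2 = CDE/-/- → run C
t=3: L0/L1/L2 = CDE/-/- → run C
t=4: L0/L1/L2 = CDE/-/- → run C
t=5: L0/L1/L2 = DEG/C/- → run D
t=6: L0/L1/L2 = DEG/C/- → run D
t=7: L0/L1/L2 = DEG/C/- → run D
t=8: L0/L1/L2 = EG/CD/- → run E
t=9: L0/L1/L2 = EG/CD/- → run E
t=10: L0/L1/L2 = G/CD/- → run G
t=11: L0/L1/L2 = G/CD/- → run G
t=12: L0/L1/L2 = G/CD/- → run G
t=13: L0/L1/L2 = -/CDG/- → run C
t=14: L0/L1/L2 = -/DG/- → run D
t=15: L0/L1/L2 = -/DG/- → run D
t=16: L0/L1/L2 = -/G/- → run G
t=17: L0/L1/L2 = -/G/- → run G
t=18: L0/L1/L2 = -/G/- → run G
t=19: (idle)
t=20: (idle)
t=21: (idle)
t=22: (idle)
t=23: (idle)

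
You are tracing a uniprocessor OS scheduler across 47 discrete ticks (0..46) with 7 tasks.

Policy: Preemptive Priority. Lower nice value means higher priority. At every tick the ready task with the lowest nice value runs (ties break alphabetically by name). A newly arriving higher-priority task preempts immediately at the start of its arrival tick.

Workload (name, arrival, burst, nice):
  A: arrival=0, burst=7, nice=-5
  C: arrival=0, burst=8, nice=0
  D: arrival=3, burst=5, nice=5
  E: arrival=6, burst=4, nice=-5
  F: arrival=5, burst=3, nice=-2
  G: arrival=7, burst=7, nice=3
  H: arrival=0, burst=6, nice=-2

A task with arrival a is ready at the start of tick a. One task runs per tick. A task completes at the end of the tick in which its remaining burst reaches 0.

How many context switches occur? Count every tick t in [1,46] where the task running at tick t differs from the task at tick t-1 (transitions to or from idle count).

context switches = 7

t=0: ready={A,C,H} → run A
t=1: ready={A,C,H} → run A
t=2: ready={A,C,H} → run A
t=3: ready={A,C,D,H} → run A
t=4: ready={A,C,D,H} → run A
t=5: ready={A,C,D,F,H} → run A
t=6: ready={A,C,D,E,F,H} → run A
t=7: ready={C,D,E,F,G,H} → run E
t=8: ready={C,D,E,F,G,H} → run E
t=9: ready={C,D,E,F,G,H} → run E
t=10: ready={C,D,E,F,G,H} → run E
t=11: ready={C,D,F,G,H} → run F
t=12: ready={C,D,F,G,H} → run F
t=13: ready={C,D,F,G,H} → run F
t=14: ready={C,D,G,H} → run H
t=15: ready={C,D,G,H} → run H
t=16: ready={C,D,G,H} → run H
t=17: ready={C,D,G,H} → run H
t=18: ready={C,D,G,H} → run H
t=19: ready={C,D,G,H} → run H
t=20: ready={C,D,G} → run C
t=21: ready={C,D,G} → run C
t=22: ready={C,D,G} → run C
t=23: ready={C,D,G} → run C
t=24: ready={C,D,G} → run C
t=25: ready={C,D,G} → run C
t=26: ready={C,D,G} → run C
t=27: ready={C,D,G} → run C
t=28: ready={D,G} → run G
t=29: ready={D,G} → run G
t=30: ready={D,G} → run G
t=31: ready={D,G} → run G
t=32: ready={D,G} → run G
t=33: ready={D,G} → run G
t=34: ready={D,G} → run G
t=35: ready={D} → run D
t=36: ready={D} → run D
t=37: ready={D} → run D
t=38: ready={D} → run D
t=39: ready={D} → run D
t=40: (idle)
t=41: (idle)
t=42: (idle)
t=43: (idle)
t=44: (idle)
t=45: (idle)
t=46: (idle)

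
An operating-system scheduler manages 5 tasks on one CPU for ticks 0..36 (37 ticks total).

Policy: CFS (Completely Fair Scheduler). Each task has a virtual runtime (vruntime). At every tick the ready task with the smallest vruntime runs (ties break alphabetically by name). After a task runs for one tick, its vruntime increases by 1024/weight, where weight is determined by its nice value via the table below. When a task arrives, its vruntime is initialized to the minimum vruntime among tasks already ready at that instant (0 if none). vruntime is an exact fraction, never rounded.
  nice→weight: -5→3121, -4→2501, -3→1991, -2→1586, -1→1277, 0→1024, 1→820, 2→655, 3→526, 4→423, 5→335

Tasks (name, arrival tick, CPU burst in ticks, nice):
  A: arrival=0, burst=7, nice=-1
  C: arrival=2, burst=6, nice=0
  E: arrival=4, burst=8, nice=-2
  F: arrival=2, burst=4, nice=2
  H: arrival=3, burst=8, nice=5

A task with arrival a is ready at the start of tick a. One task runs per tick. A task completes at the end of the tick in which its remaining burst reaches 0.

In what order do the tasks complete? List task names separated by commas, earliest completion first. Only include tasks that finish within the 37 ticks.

completion order = A, E, F, C, H

t=0: vr[A=0] → run A
t=1: vr[A=1024/1277] → run A
t=2: vr[A=2048/1277 C=2048/1277 F=2048/1277] → run A
t=3: vr[A=3072/1277 C=2048/1277 F=2048/1277 H=2048/1277] → run C
t=4: vr[A=3072/1277 C=3325/1277 E=2048/1277 F=2048/1277 H=2048/1277] → run E
t=5: vr[A=3072/1277 C=3325/1277 E=2277888/1012661 F=2048/1277 H=2048/1277] → run F
t=6: vr[A=3072/1277 C=3325/1277 E=2277888/1012661 F=2649088/836435 H=2048/1277] → run H
t=7: vr[A=3072/1277 C=3325/1277 E=2277888/1012661 F=2649088/836435 H=1993728/427795] → run E
t=8: vr[A=3072/1277 C=3325/1277 E=2931712/1012661 F=2649088/836435 H=1993728/427795] → run A
t=9: vr[A=4096/1277 C=3325/1277 E=2931712/1012661 F=2649088/836435 H=1993728/427795] → run C
t=10: vr[A=4096/1277 C=4602/1277 E=2931712/1012661 F=2649088/836435 H=1993728/427795] → run E
t=11: vr[A=4096/1277 C=4602/1277 E=3585536/1012661 F=2649088/836435 H=1993728/427795] → run F
t=12: vr[A=4096/1277 C=4602/1277 E=3585536/1012661 F=3956736/836435 H=1993728/427795] → run A
t=13: vr[A=5120/1277 C=4602/1277 E=3585536/1012661 F=3956736/836435 H=1993728/427795] → run E
t=14: vr[A=5120/1277 C=4602/1277 E=4239360/1012661 F=3956736/836435 H=1993728/427795] → run C
t=15: vr[A=5120/1277 C=5879/1277 E=4239360/1012661 F=3956736/836435 H=1993728/427795] → run A
t=16: vr[A=6144/1277 C=5879/1277 E=4239360/1012661 F=3956736/836435 H=1993728/427795] → run E
t=17: vr[A=6144/1277 C=5879/1277 E=4893184/1012661 F=3956736/836435 H=1993728/427795] → run C
t=18: vr[A=6144/1277 C=7156/1277 E=4893184/1012661 F=3956736/836435 H=1993728/427795] → run H
t=19: vr[A=6144/1277 C=7156/1277 E=4893184/1012661 F=3956736/836435 H=3301376/427795] → run F
t=20: vr[A=6144/1277 C=7156/1277 E=4893184/1012661 F=5264384/836435 H=3301376/427795] → run A
t=21: vr[C=7156/1277 E=4893184/1012661 F=5264384/836435 H=3301376/427795] → run E
t=22: vr[C=7156/1277 E=5547008/1012661 F=5264384/836435 H=3301376/427795] → run E
t=23: vr[C=7156/1277 E=6200832/1012661 F=5264384/836435 H=3301376/427795] → run C
t=24: vr[C=8433/1277 E=6200832/1012661 F=5264384/836435 H=3301376/427795] → run E
t=25: vr[C=8433/1277 F=5264384/836435 H=3301376/427795] → run F
t=26: vr[C=8433/1277 H=3301376/427795] → run C
t=27: vr[H=3301376/427795] → run H
t=28: vr[H=4609024/427795] → run H
t=29: vr[H=5916672/427795] → run H
t=30: vr[H=1444864/85559] → run H
t=31: vr[H=8531968/427795] → run H
t=32: vr[H=9839616/427795] → run H
t=33: (idle)
t=34: (idle)
t=35: (idle)
t=36: (idle)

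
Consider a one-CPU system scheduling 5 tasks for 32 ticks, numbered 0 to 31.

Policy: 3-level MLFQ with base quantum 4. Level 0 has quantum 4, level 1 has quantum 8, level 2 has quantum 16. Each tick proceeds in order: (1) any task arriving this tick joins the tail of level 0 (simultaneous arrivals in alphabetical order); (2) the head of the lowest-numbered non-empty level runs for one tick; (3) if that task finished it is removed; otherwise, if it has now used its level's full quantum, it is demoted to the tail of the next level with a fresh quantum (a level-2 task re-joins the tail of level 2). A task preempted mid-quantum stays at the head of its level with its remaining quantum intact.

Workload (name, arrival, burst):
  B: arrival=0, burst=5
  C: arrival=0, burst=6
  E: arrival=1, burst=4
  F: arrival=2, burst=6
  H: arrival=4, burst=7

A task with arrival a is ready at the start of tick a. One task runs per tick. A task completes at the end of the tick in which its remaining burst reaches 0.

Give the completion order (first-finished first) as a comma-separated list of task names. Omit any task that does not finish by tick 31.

completion order = E, B, C, F, H

t=0: L0/L1/L2 = BC/-/- → run B
t=1: L0/L1/L2 = BCE/-/- → run B
t=2: L0/L1/L2 = BCEF/-/- → run B
t=3: L0/L1/L2 = BCEF/-/- → run B
t=4: L0/L1/L2 = CEFH/B/- → run C
t=5: L0/L1/L2 = CEFH/B/- → run C
t=6: L0/L1/L2 = CEFH/B/- → run C
t=7: L0/L1/L2 = CEFH/B/- → run C
t=8: L0/L1/L2 = EFH/BC/- → run E
t=9: L0/L1/L2 = EFH/BC/- → run E
t=10: L0/L1/L2 = EFH/BC/- → run E
t=11: L0/L1/L2 = EFH/BC/- → run E
t=12: L0/L1/L2 = FH/BC/- → run F
t=13: L0/L1/L2 = FH/BC/- → run F
t=14: L0/L1/L2 = FH/BC/- → run F
t=15: L0/L1/L2 = FH/BC/- → run F
t=16: L0/L1/L2 = H/BCF/- → run H
t=17: L0/L1/L2 = H/BCF/- → run H
t=18: L0/L1/L2 = H/BCF/- → run H
t=19: L0/L1/L2 = H/BCF/- → run H
t=20: L0/L1/L2 = -/BCFH/- → run B
t=21: L0/L1/L2 = -/CFH/- → run C
t=22: L0/L1/L2 = -/CFH/- → run C
t=23: L0/L1/L2 = -/FH/- → run F
t=24: L0/L1/L2 = -/FH/- → run F
t=25: L0/L1/L2 = -/H/- → run H
t=26: L0/L1/L2 = -/H/- → run H
t=27: L0/L1/L2 = -/H/- → run H
t=28: (idle)
t=29: (idle)
t=30: (idle)
t=31: (idle)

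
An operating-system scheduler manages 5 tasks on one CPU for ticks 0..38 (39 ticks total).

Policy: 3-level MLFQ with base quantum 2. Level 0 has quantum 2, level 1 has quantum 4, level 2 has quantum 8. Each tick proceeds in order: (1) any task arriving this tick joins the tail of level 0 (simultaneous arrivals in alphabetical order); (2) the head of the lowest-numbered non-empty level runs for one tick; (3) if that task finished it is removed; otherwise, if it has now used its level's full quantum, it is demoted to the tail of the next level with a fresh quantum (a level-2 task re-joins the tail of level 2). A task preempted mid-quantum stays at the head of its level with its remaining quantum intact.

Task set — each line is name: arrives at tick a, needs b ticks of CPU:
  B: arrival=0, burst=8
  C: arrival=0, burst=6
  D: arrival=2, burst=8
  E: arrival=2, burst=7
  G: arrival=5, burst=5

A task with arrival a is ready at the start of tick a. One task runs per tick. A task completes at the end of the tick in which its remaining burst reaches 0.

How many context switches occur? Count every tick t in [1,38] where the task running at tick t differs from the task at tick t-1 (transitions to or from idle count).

context switches = 13

t=0: L0/L1/L2 = BC/-/- → run B
t=1: L0/L1/L2 = BC/-/- → run B
t=2: L0/L1/L2 = CDE/B/- → run C
t=3: L0/L1/L2 = CDE/B/- → run C
t=4: L0/L1/L2 = DE/BC/- → run D
t=5: L0/L1/L2 = DEG/BC/- → run D
t=6: L0/L1/L2 = EG/BCD/- → run E
t=7: L0/L1/L2 = EG/BCD/- → run E
t=8: L0/L1/L2 = G/BCDE/- → run G
t=9: L0/L1/L2 = G/BCDE/- → run G
t=10: L0/L1/L2 = -/BCDEG/- → run B
t=11: L0/L1/L2 = -/BCDEG/- → run B
t=12: L0/L1/L2 = -/BCDEG/- → run B
t=13: L0/L1/L2 = -/BCDEG/- → run B
t=14: L0/L1/L2 = -/CDEG/B → run C
t=15: L0/L1/L2 = -/CDEG/B → run C
t=16: L0/L1/L2 = -/CDEG/B → run C
t=17: L0/L1/L2 = -/CDEG/B → run C
t=18: L0/L1/L2 = -/DEG/B → run D
t=19: L0/L1/L2 = -/DEG/B → run D
t=20: L0/L1/L2 = -/DEG/B → run D
t=21: L0/L1/L2 = -/DEG/B → run D
t=22: L0/L1/L2 = -/EG/BD → run E
t=23: L0/L1/L2 = -/EG/BD → run E
t=24: L0/L1/L2 = -/EG/BD → run E
t=25: L0/L1/L2 = -/EG/BD → run E
t=26: L0/L1/L2 = -/G/BDE → run G
t=27: L0/L1/L2 = -/G/BDE → run G
t=28: L0/L1/L2 = -/G/BDE → run G
t=29: L0/L1/L2 = -/-/BDE → run B
t=30: L0/L1/L2 = -/-/BDE → run B
t=31: L0/L1/L2 = -/-/DE → run D
t=32: L0/L1/L2 = -/-/DE → run D
t=33: L0/L1/L2 = -/-/E → run E
t=34: (idle)
t=35: (idle)
t=36: (idle)
t=37: (idle)
t=38: (idle)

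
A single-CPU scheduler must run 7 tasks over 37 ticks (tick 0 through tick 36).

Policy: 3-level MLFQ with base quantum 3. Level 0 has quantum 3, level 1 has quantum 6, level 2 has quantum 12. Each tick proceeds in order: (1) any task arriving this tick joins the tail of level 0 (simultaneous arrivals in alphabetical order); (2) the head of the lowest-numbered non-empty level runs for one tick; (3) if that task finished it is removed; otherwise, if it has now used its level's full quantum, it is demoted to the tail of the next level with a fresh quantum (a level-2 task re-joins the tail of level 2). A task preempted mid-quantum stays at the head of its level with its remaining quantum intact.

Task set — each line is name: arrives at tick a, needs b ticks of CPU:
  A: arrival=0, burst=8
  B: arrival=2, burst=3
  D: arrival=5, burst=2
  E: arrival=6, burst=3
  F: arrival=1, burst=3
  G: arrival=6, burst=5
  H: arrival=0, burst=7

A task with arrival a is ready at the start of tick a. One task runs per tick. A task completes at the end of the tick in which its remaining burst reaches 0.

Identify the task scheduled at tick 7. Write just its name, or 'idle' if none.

t=0: L0/L1/L2 = AH/-/- → run A
t=1: L0/L1/L2 = AHF/-/- → run A
t=2: L0/L1/L2 = AHFB/-/- → run A
t=3: L0/L1/L2 = HFB/A/- → run H
t=4: L0/L1/L2 = HFB/A/- → run H
t=5: L0/L1/L2 = HFBD/A/- → run H
t=6: L0/L1/L2 = FBDEG/AH/- → run F
t=7: L0/L1/L2 = FBDEG/AH/- → run F
t=8: L0/L1/L2 = FBDEG/AH/- → run F
t=9: L0/L1/L2 = BDEG/AH/- → run B
t=10: L0/L1/L2 = BDEG/AH/- → run B
t=11: L0/L1/L2 = BDEG/AH/- → run B
t=12: L0/L1/L2 = DEG/AH/- → run D
t=13: L0/L1/L2 = DEG/AH/- → run D
t=14: L0/L1/L2 = EG/AH/- → run E
t=15: L0/L1/L2 = EG/AH/- → run E
t=16: L0/L1/L2 = EG/AH/- → run E
t=17: L0/L1/L2 = G/AH/- → run G
t=18: L0/L1/L2 = G/AH/- → run G
t=19: L0/L1/L2 = G/AH/- → run G
t=20: L0/L1/L2 = -/AHG/- → run A
t=21: L0/L1/L2 = -/AHG/- → run A
t=22: L0/L1/L2 = -/AHG/- → run A
t=23: L0/L1/L2 = -/AHG/- → run A
t=24: L0/L1/L2 = -/AHG/- → run A
t=25: L0/L1/L2 = -/HG/- → run H
t=26: L0/L1/L2 = -/HG/- → run H
t=27: L0/L1/L2 = -/HG/- → run H
t=28: L0/L1/L2 = -/HG/- → run H
t=29: L0/L1/L2 = -/G/- → run G
t=30: L0/L1/L2 = -/G/- → run G
t=31: (idle)
t=32: (idle)
t=33: (idle)
t=34: (idle)
t=35: (idle)
t=36: (idle)

running at tick 7 = F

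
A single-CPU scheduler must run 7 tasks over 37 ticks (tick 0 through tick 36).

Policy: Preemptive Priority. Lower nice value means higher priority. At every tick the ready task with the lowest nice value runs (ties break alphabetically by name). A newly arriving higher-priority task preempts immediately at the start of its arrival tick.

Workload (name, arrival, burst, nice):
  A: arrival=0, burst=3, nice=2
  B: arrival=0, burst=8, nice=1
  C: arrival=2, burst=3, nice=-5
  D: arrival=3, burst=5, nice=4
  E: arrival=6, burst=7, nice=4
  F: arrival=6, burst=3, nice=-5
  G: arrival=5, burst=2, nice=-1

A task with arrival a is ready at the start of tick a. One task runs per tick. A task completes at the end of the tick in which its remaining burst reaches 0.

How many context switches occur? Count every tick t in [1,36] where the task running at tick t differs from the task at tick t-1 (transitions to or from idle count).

context switches = 9

t=0: ready={A,B} → run B
t=1: ready={A,B} → run B
t=2: ready={A,B,C} → run C
t=3: ready={A,B,C,D} → run C
t=4: ready={A,B,C,D} → run C
t=5: ready={A,B,D,G} → run G
t=6: ready={A,B,D,E,F,G} → run F
t=7: ready={A,B,D,E,F,G} → run F
t=8: ready={A,B,D,E,F,G} → run F
t=9: ready={A,B,D,E,G} → run G
t=10: ready={A,B,D,E} → run B
t=11: ready={A,B,D,E} → run B
t=12: ready={A,B,D,E} → run B
t=13: ready={A,B,D,E} → run B
t=14: ready={A,B,D,E} → run B
t=15: ready={A,B,D,E} → run B
t=16: ready={A,D,E} → run A
t=17: ready={A,D,E} → run A
t=18: ready={A,D,E} → run A
t=19: ready={D,E} → run D
t=20: ready={D,E} → run D
t=21: ready={D,E} → run D
t=22: ready={D,E} → run D
t=23: ready={D,E} → run D
t=24: ready={E} → run E
t=25: ready={E} → run E
t=26: ready={E} → run E
t=27: ready={E} → run E
t=28: ready={E} → run E
t=29: ready={E} → run E
t=30: ready={E} → run E
t=31: (idle)
t=32: (idle)
t=33: (idle)
t=34: (idle)
t=35: (idle)
t=36: (idle)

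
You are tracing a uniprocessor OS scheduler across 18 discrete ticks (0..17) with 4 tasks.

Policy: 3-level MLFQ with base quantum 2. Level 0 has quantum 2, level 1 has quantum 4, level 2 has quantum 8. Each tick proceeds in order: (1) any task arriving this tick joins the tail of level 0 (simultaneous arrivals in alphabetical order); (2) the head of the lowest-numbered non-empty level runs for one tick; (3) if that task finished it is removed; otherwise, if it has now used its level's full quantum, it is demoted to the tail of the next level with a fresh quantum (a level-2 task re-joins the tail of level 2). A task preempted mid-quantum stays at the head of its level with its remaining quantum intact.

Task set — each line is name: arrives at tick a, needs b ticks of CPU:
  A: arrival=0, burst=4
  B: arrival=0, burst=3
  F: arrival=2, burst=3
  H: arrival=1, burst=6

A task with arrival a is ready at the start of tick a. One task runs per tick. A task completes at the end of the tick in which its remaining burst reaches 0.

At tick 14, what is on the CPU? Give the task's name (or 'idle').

t=0: L0/L1/L2 = AB/-/- → run A
t=1: L0/L1/L2 = ABH/-/- → run A
t=2: L0/L1/L2 = BHF/A/- → run B
t=3: L0/L1/L2 = BHF/A/- → run B
t=4: L0/L1/L2 = HF/AB/- → run H
t=5: L0/L1/L2 = HF/AB/- → run H
t=6: L0/L1/L2 = F/ABH/- → run F
t=7: L0/L1/L2 = F/ABH/- → run F
t=8: L0/L1/L2 = -/ABHF/- → run A
t=9: L0/L1/L2 = -/ABHF/- → run A
t=10: L0/L1/L2 = -/BHF/- → run B
t=11: L0/L1/L2 = -/HF/- → run H
t=12: L0/L1/L2 = -/HF/- → run H
t=13: L0/L1/L2 = -/HF/- → run H
t=14: L0/L1/L2 = -/HF/- → run H
t=15: L0/L1/L2 = -/F/- → run F
t=16: (idle)
t=17: (idle)

running at tick 14 = H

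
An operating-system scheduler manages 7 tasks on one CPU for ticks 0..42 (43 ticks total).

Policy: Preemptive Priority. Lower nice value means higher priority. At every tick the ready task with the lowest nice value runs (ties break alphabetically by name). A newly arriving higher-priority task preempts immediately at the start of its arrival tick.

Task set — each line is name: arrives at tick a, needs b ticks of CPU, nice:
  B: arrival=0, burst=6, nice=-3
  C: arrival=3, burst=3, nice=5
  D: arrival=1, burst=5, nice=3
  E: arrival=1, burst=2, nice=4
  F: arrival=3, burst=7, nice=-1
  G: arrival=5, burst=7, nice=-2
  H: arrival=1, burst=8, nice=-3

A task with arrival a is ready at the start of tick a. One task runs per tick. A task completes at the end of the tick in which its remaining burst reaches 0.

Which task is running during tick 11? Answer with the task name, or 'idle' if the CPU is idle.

running at tick 11 = H

t=0: ready={B} → run B
t=1: ready={B,D,E,H} → run B
t=2: ready={B,D,E,H} → run B
t=3: ready={B,C,D,E,F,H} → run B
t=4: ready={B,C,D,E,F,H} → run B
t=5: ready={B,C,D,E,F,G,H} → run B
t=6: ready={C,D,E,F,G,H} → run H
t=7: ready={C,D,E,F,G,H} → run H
t=8: ready={C,D,E,F,G,H} → run H
t=9: ready={C,D,E,F,G,H} → run H
t=10: ready={C,D,E,F,G,H} → run H
t=11: ready={C,D,E,F,G,H} → run H
t=12: ready={C,D,E,F,G,H} → run H
t=13: ready={C,D,E,F,G,H} → run H
t=14: ready={C,D,E,F,G} → run G
t=15: ready={C,D,E,F,G} → run G
t=16: ready={C,D,E,F,G} → run G
t=17: ready={C,D,E,F,G} → run G
t=18: ready={C,D,E,F,G} → run G
t=19: ready={C,D,E,F,G} → run G
t=20: ready={C,D,E,F,G} → run G
t=21: ready={C,D,E,F} → run F
t=22: ready={C,D,E,F} → run F
t=23: ready={C,D,E,F} → run F
t=24: ready={C,D,E,F} → run F
t=25: ready={C,D,E,F} → run F
t=26: ready={C,D,E,F} → run F
t=27: ready={C,D,E,F} → run F
t=28: ready={C,D,E} → run D
t=29: ready={C,D,E} → run D
t=30: ready={C,D,E} → run D
t=31: ready={C,D,E} → run D
t=32: ready={C,D,E} → run D
t=33: ready={C,E} → run E
t=34: ready={C,E} → run E
t=35: ready={C} → run C
t=36: ready={C} → run C
t=37: ready={C} → run C
t=38: (idle)
t=39: (idle)
t=40: (idle)
t=41: (idle)
t=42: (idle)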